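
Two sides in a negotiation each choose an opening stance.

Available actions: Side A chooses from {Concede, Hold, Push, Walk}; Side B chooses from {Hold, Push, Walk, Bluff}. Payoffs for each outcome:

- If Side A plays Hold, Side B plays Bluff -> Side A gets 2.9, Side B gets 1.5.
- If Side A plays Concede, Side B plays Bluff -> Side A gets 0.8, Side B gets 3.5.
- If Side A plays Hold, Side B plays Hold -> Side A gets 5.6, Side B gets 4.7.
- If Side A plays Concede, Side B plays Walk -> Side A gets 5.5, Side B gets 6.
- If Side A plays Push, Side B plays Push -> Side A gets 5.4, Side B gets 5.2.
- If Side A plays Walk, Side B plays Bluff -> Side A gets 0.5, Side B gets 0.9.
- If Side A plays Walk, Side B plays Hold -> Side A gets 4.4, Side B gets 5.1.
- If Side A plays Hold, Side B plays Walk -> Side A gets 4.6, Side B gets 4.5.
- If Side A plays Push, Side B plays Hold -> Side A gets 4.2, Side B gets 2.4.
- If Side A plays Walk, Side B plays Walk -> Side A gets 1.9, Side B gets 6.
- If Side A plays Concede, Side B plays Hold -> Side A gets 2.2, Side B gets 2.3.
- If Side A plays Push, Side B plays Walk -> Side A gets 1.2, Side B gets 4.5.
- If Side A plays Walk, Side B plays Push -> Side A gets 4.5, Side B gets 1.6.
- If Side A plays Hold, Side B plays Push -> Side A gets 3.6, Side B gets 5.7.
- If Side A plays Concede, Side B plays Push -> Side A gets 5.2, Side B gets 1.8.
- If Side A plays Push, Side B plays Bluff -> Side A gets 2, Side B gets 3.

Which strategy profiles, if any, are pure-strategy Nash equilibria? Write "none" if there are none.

(Concede, Hold): Side A can switch to Hold (2.2 → 5.6). Not NE.
(Concede, Push): Side A can switch to Push (5.2 → 5.4). Not NE.
(Concede, Walk): Side A gets 5.5, best alternative 4.6; Side B gets 6, best alternative 3.5. No profitable deviation — NE.
(Concede, Bluff): Side A can switch to Hold (0.8 → 2.9). Not NE.
(Hold, Hold): Side B can switch to Push (4.7 → 5.7). Not NE.
(Hold, Push): Side A can switch to Concede (3.6 → 5.2). Not NE.
(Hold, Walk): Side A can switch to Concede (4.6 → 5.5). Not NE.
(Hold, Bluff): Side B can switch to Hold (1.5 → 4.7). Not NE.
(Push, Hold): Side A can switch to Hold (4.2 → 5.6). Not NE.
(Push, Push): Side A gets 5.4, best alternative 5.2; Side B gets 5.2, best alternative 4.5. No profitable deviation — NE.
(Push, Walk): Side A can switch to Concede (1.2 → 5.5). Not NE.
(Push, Bluff): Side A can switch to Hold (2 → 2.9). Not NE.
(Walk, Hold): Side A can switch to Hold (4.4 → 5.6). Not NE.
(Walk, Push): Side A can switch to Concede (4.5 → 5.2). Not NE.
(The remaining 2 profiles each have a profitable deviation by the same check.)

The pure Nash equilibria are (Concede, Walk); (Push, Push).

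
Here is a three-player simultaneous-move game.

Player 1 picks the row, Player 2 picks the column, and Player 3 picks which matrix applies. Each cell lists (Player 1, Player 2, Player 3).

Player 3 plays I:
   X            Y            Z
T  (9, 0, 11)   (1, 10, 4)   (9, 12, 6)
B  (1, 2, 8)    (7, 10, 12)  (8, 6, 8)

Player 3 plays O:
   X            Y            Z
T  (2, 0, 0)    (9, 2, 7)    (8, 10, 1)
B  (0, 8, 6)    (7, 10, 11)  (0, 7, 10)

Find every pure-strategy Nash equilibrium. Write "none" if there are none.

The pure Nash equilibria are (T, Z, I); (B, Y, I).

Player 1 against (X, I): payoffs 9, 1 → best response T.
Player 1 against (X, O): payoffs 2, 0 → best response T.
Player 1 against (Y, I): payoffs 1, 7 → best response B.
Player 1 against (Y, O): payoffs 9, 7 → best response T.
Player 1 against (Z, I): payoffs 9, 8 → best response T.
Player 1 against (Z, O): payoffs 8, 0 → best response T.
Player 2 against (T, I): payoffs 0, 10, 12 → best response Z.
Player 2 against (T, O): payoffs 0, 2, 10 → best response Z.
Player 2 against (B, I): payoffs 2, 10, 6 → best response Y.
Player 2 against (B, O): payoffs 8, 10, 7 → best response Y.
Player 3 against (T, X): payoffs 11, 0 → best response I.
Player 3 against (T, Y): payoffs 4, 7 → best response O.
Player 3 against (T, Z): payoffs 6, 1 → best response I.
Player 3 against (B, X): payoffs 8, 6 → best response I.
Player 3 against (B, Y): payoffs 12, 11 → best response I.
Player 3 against (B, Z): payoffs 8, 10 → best response O.
Mutual best responses: (T, Z, I); (B, Y, I).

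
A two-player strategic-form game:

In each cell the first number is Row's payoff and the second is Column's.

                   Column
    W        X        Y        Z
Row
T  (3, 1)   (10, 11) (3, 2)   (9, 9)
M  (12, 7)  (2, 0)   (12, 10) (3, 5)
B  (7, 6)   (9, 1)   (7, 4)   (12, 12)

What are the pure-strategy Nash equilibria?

(T, W): Row can switch to M (3 → 12). Not NE.
(T, X): Row gets 10, best alternative 9; Column gets 11, best alternative 9. No profitable deviation — NE.
(T, Y): Row can switch to M (3 → 12). Not NE.
(T, Z): Row can switch to B (9 → 12). Not NE.
(M, W): Column can switch to Y (7 → 10). Not NE.
(M, X): Row can switch to T (2 → 10). Not NE.
(M, Y): Row gets 12, best alternative 7; Column gets 10, best alternative 7. No profitable deviation — NE.
(M, Z): Row can switch to T (3 → 9). Not NE.
(B, W): Row can switch to M (7 → 12). Not NE.
(B, X): Row can switch to T (9 → 10). Not NE.
(B, Y): Row can switch to M (7 → 12). Not NE.
(B, Z): Row gets 12, best alternative 9; Column gets 12, best alternative 6. No profitable deviation — NE.

(T, X); (M, Y); (B, Z)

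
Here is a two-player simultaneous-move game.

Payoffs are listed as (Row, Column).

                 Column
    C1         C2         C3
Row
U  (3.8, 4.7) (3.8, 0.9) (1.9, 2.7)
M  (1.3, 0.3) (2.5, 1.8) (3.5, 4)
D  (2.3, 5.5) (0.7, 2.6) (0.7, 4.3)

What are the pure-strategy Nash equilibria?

(U, C1) and (M, C3)

Row against C1: payoffs 3.8, 1.3, 2.3 → best response U.
Row against C2: payoffs 3.8, 2.5, 0.7 → best response U.
Row against C3: payoffs 1.9, 3.5, 0.7 → best response M.
Column against U: payoffs 4.7, 0.9, 2.7 → best response C1.
Column against M: payoffs 0.3, 1.8, 4 → best response C3.
Column against D: payoffs 5.5, 2.6, 4.3 → best response C1.
Mutual best responses: (U, C1); (M, C3).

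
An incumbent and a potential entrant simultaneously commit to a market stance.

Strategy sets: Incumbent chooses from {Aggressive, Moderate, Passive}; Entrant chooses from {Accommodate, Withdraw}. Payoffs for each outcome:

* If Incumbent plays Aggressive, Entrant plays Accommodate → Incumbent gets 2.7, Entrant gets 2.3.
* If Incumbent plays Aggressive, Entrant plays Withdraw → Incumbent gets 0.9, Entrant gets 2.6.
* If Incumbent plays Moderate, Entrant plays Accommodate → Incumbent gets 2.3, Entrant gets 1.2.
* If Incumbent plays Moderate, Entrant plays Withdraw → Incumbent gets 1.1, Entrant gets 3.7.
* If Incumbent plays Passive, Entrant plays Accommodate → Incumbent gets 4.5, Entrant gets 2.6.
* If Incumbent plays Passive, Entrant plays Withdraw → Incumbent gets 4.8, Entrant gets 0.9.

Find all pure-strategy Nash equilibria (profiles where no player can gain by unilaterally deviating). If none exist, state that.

(Aggressive, Accommodate): Incumbent can switch to Passive (2.7 → 4.5). Not NE.
(Aggressive, Withdraw): Incumbent can switch to Moderate (0.9 → 1.1). Not NE.
(Moderate, Accommodate): Incumbent can switch to Aggressive (2.3 → 2.7). Not NE.
(Moderate, Withdraw): Incumbent can switch to Passive (1.1 → 4.8). Not NE.
(Passive, Accommodate): Incumbent gets 4.5, best alternative 2.7; Entrant gets 2.6, best alternative 0.9. No profitable deviation — NE.
(Passive, Withdraw): Entrant can switch to Accommodate (0.9 → 2.6). Not NE.

The unique pure-strategy Nash equilibrium is (Passive, Accommodate).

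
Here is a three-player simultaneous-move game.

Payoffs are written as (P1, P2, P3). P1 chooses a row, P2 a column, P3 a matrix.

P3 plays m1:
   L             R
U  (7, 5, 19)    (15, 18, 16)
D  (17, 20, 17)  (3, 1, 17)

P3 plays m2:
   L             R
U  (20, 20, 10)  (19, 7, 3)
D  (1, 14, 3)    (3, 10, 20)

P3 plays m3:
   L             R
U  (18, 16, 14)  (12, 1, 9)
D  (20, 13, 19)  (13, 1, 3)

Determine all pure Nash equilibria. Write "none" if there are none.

(U, R, m1); (D, L, m3)

(U, L, m1): P1 can switch to D (7 → 17). Not NE.
(U, L, m2): P3 can switch to m1 (10 → 19). Not NE.
(U, L, m3): P1 can switch to D (18 → 20). Not NE.
(U, R, m1): P1 gets 15, best alternative 3; P2 gets 18, best alternative 5; P3 gets 16, best alternative 9. No profitable deviation — NE.
(U, R, m2): P2 can switch to L (7 → 20). Not NE.
(U, R, m3): P1 can switch to D (12 → 13). Not NE.
(D, L, m1): P3 can switch to m3 (17 → 19). Not NE.
(D, L, m3): P1 gets 20, best alternative 18; P2 gets 13, best alternative 1; P3 gets 19, best alternative 17. No profitable deviation — NE.
(The remaining 4 profiles each have a profitable deviation by the same check.)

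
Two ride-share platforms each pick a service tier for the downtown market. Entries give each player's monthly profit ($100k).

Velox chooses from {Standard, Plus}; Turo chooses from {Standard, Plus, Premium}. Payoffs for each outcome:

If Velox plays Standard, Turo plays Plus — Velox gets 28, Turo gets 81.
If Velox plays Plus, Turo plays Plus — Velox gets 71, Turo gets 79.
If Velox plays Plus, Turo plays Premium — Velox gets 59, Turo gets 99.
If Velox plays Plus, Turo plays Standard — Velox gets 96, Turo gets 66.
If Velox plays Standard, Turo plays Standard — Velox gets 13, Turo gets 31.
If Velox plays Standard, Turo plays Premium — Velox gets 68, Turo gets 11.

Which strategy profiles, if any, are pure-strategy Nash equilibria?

Velox against Standard: payoffs 13, 96 → best response Plus.
Velox against Plus: payoffs 28, 71 → best response Plus.
Velox against Premium: payoffs 68, 59 → best response Standard.
Turo against Standard: payoffs 31, 81, 11 → best response Plus.
Turo against Plus: payoffs 66, 79, 99 → best response Premium.
No profile is a mutual best response for all players.

none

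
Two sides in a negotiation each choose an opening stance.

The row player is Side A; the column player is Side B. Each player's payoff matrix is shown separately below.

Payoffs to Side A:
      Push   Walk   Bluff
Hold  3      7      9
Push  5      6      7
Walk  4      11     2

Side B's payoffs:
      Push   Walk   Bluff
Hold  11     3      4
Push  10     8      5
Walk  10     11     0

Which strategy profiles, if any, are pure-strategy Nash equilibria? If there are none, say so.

Side A against Push: payoffs 3, 5, 4 → best response Push.
Side A against Walk: payoffs 7, 6, 11 → best response Walk.
Side A against Bluff: payoffs 9, 7, 2 → best response Hold.
Side B against Hold: payoffs 11, 3, 4 → best response Push.
Side B against Push: payoffs 10, 8, 5 → best response Push.
Side B against Walk: payoffs 10, 11, 0 → best response Walk.
Mutual best responses: (Push, Push); (Walk, Walk).

The pure Nash equilibria are (Push, Push); (Walk, Walk).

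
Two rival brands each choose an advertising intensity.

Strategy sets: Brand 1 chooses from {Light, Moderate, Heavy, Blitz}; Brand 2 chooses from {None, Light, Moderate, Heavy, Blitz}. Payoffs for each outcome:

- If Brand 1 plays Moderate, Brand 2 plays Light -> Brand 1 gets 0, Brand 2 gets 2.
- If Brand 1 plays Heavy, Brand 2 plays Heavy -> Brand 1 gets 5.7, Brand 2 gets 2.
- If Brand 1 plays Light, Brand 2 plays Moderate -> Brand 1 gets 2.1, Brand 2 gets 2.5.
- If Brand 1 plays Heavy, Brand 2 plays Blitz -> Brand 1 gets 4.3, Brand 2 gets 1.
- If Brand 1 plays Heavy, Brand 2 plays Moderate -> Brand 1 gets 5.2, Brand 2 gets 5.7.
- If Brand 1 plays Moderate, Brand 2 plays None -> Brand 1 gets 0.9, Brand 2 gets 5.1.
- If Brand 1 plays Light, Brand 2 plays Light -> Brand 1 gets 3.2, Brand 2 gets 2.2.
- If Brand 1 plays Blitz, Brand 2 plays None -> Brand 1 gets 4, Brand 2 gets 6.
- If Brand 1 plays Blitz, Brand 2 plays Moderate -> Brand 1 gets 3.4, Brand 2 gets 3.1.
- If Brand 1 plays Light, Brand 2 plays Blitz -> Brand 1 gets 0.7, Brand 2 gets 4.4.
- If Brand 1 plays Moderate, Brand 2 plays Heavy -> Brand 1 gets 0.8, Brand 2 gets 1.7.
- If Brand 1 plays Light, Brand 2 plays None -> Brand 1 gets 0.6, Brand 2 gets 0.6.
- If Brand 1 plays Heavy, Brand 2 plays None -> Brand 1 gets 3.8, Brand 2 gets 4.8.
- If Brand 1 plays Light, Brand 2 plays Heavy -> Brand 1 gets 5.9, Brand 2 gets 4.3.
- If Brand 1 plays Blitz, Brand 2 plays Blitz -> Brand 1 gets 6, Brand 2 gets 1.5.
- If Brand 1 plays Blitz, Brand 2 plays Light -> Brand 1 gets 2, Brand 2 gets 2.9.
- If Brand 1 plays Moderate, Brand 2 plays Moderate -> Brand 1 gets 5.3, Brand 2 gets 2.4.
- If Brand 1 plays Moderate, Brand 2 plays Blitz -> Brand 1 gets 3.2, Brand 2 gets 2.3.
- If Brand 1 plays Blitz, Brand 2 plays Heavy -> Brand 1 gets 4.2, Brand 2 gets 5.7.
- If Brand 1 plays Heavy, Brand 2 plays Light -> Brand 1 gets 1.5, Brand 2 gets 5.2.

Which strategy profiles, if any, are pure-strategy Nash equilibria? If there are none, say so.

(Light, None): Brand 1 can switch to Moderate (0.6 → 0.9). Not NE.
(Light, Light): Brand 2 can switch to Moderate (2.2 → 2.5). Not NE.
(Light, Moderate): Brand 1 can switch to Moderate (2.1 → 5.3). Not NE.
(Light, Heavy): Brand 2 can switch to Blitz (4.3 → 4.4). Not NE.
(Light, Blitz): Brand 1 can switch to Moderate (0.7 → 3.2). Not NE.
(Moderate, None): Brand 1 can switch to Heavy (0.9 → 3.8). Not NE.
(Moderate, Light): Brand 1 can switch to Light (0 → 3.2). Not NE.
(Moderate, Moderate): Brand 2 can switch to None (2.4 → 5.1). Not NE.
(Moderate, Heavy): Brand 1 can switch to Light (0.8 → 5.9). Not NE.
(Moderate, Blitz): Brand 1 can switch to Heavy (3.2 → 4.3). Not NE.
(Heavy, None): Brand 1 can switch to Blitz (3.8 → 4). Not NE.
(Heavy, Light): Brand 1 can switch to Light (1.5 → 3.2). Not NE.
(Blitz, None): Brand 1 gets 4, best alternative 3.8; Brand 2 gets 6, best alternative 5.7. No profitable deviation — NE.
(The remaining 7 profiles each have a profitable deviation by the same check.)

(Blitz, None)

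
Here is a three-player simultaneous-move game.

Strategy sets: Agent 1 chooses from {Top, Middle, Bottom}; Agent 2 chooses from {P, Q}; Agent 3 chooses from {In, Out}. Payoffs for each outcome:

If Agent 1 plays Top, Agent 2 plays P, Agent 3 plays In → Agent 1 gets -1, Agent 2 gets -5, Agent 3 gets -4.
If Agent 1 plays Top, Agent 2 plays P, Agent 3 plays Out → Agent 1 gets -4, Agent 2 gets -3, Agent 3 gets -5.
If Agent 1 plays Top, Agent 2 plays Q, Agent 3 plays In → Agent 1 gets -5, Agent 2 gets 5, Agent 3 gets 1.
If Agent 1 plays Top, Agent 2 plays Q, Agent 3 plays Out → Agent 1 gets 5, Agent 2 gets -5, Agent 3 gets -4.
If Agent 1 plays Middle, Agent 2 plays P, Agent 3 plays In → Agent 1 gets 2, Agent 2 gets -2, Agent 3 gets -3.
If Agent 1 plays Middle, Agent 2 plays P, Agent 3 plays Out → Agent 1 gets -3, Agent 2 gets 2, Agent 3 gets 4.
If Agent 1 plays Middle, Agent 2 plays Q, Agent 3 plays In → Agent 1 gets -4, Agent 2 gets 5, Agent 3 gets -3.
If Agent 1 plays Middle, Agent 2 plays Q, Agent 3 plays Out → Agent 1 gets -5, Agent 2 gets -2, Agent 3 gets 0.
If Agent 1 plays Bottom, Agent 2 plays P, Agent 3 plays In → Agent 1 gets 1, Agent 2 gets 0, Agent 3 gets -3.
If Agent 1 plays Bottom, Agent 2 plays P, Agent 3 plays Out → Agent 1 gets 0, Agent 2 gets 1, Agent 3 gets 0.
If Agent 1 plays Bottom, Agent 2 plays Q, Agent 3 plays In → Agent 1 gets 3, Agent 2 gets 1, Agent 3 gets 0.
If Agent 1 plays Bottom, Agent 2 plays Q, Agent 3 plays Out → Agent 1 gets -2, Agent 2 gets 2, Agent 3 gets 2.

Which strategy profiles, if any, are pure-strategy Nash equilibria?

Agent 1 against (P, In): payoffs -1, 2, 1 → best response Middle.
Agent 1 against (P, Out): payoffs -4, -3, 0 → best response Bottom.
Agent 1 against (Q, In): payoffs -5, -4, 3 → best response Bottom.
Agent 1 against (Q, Out): payoffs 5, -5, -2 → best response Top.
Agent 2 against (Top, In): payoffs -5, 5 → best response Q.
Agent 2 against (Top, Out): payoffs -3, -5 → best response P.
Agent 2 against (Middle, In): payoffs -2, 5 → best response Q.
Agent 2 against (Middle, Out): payoffs 2, -2 → best response P.
Agent 2 against (Bottom, In): payoffs 0, 1 → best response Q.
Agent 2 against (Bottom, Out): payoffs 1, 2 → best response Q.
Agent 3 against (Top, P): payoffs -4, -5 → best response In.
Agent 3 against (Top, Q): payoffs 1, -4 → best response In.
Agent 3 against (Middle, P): payoffs -3, 4 → best response Out.
Agent 3 against (Middle, Q): payoffs -3, 0 → best response Out.
Agent 3 against (Bottom, P): payoffs -3, 0 → best response Out.
Agent 3 against (Bottom, Q): payoffs 0, 2 → best response Out.
No profile is a mutual best response for all players.

No pure-strategy Nash equilibrium.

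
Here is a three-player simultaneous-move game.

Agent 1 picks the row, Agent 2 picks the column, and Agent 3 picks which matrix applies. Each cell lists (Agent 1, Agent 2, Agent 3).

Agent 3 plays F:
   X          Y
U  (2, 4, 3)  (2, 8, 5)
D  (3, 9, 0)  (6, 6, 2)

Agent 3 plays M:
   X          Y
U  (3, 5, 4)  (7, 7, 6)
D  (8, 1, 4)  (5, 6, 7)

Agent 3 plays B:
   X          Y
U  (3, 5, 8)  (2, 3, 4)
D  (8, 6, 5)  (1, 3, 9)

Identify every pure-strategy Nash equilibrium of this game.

(U, X, F): Agent 1 can switch to D (2 → 3). Not NE.
(U, X, M): Agent 1 can switch to D (3 → 8). Not NE.
(U, X, B): Agent 1 can switch to D (3 → 8). Not NE.
(U, Y, F): Agent 1 can switch to D (2 → 6). Not NE.
(U, Y, M): Agent 1 gets 7, best alternative 5; Agent 2 gets 7, best alternative 5; Agent 3 gets 6, best alternative 5. No profitable deviation — NE.
(U, Y, B): Agent 2 can switch to X (3 → 5). Not NE.
(D, X, F): Agent 3 can switch to M (0 → 4). Not NE.
(D, X, M): Agent 2 can switch to Y (1 → 6). Not NE.
(D, X, B): Agent 1 gets 8, best alternative 3; Agent 2 gets 6, best alternative 3; Agent 3 gets 5, best alternative 4. No profitable deviation — NE.
(D, Y, F): Agent 2 can switch to X (6 → 9). Not NE.
(D, Y, M): Agent 1 can switch to U (5 → 7). Not NE.
(D, Y, B): Agent 1 can switch to U (1 → 2). Not NE.

The pure Nash equilibria are (U, Y, M) and (D, X, B).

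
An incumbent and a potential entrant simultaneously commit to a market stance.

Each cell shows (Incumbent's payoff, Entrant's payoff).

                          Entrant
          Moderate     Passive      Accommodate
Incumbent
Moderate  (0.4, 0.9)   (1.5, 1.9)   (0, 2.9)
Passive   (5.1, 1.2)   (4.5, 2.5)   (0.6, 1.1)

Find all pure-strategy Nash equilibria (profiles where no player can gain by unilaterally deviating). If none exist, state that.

(Passive, Passive)

For each strategy profile, look for a profitable unilateral deviation.
(Moderate, Moderate): Incumbent can switch to Passive (0.4 → 5.1). Not NE.
(Moderate, Passive): Incumbent can switch to Passive (1.5 → 4.5). Not NE.
(Moderate, Accommodate): Incumbent can switch to Passive (0 → 0.6). Not NE.
(Passive, Moderate): Entrant can switch to Passive (1.2 → 2.5). Not NE.
(Passive, Passive): Incumbent gets 4.5, best alternative 1.5; Entrant gets 2.5, best alternative 1.2. No profitable deviation — NE.
(Passive, Accommodate): Entrant can switch to Moderate (1.1 → 1.2). Not NE.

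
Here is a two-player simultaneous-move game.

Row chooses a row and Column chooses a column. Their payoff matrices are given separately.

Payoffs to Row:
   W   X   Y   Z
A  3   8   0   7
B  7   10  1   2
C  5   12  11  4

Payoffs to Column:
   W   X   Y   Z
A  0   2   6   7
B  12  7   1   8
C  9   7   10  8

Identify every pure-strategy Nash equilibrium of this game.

Mark each player's best response to every combination of opponents' strategies; a profile where every player is best-responding is a pure Nash equilibrium.
Row against W: payoffs 3, 7, 5 → best response B.
Row against X: payoffs 8, 10, 12 → best response C.
Row against Y: payoffs 0, 1, 11 → best response C.
Row against Z: payoffs 7, 2, 4 → best response A.
Column against A: payoffs 0, 2, 6, 7 → best response Z.
Column against B: payoffs 12, 7, 1, 8 → best response W.
Column against C: payoffs 9, 7, 10, 8 → best response Y.
Mutual best responses: (A, Z); (B, W); (C, Y).

Pure-strategy Nash equilibria: (A, Z); (B, W); (C, Y)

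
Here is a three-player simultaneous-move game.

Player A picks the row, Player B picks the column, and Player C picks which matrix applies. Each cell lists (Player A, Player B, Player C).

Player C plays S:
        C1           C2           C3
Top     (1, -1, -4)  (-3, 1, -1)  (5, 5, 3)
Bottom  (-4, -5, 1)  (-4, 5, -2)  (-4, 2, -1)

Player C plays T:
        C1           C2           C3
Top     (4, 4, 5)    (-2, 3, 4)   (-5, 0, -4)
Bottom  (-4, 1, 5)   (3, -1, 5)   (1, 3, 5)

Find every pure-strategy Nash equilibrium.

Player A against (C1, S): payoffs 1, -4 → best response Top.
Player A against (C1, T): payoffs 4, -4 → best response Top.
Player A against (C2, S): payoffs -3, -4 → best response Top.
Player A against (C2, T): payoffs -2, 3 → best response Bottom.
Player A against (C3, S): payoffs 5, -4 → best response Top.
Player A against (C3, T): payoffs -5, 1 → best response Bottom.
Player B against (Top, S): payoffs -1, 1, 5 → best response C3.
Player B against (Top, T): payoffs 4, 3, 0 → best response C1.
Player B against (Bottom, S): payoffs -5, 5, 2 → best response C2.
Player B against (Bottom, T): payoffs 1, -1, 3 → best response C3.
Player C against (Top, C1): payoffs -4, 5 → best response T.
Player C against (Top, C2): payoffs -1, 4 → best response T.
Player C against (Top, C3): payoffs 3, -4 → best response S.
Player C against (Bottom, C1): payoffs 1, 5 → best response T.
Player C against (Bottom, C2): payoffs -2, 5 → best response T.
Player C against (Bottom, C3): payoffs -1, 5 → best response T.
Mutual best responses: (Top, C1, T); (Top, C3, S); (Bottom, C3, T).

Pure-strategy Nash equilibria: (Top, C1, T) and (Top, C3, S) and (Bottom, C3, T)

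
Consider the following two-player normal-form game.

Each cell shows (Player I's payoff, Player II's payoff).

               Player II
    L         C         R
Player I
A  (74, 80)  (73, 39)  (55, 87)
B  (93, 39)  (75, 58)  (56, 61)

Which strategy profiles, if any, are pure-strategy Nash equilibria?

(B, R)

Player I against L: payoffs 74, 93 → best response B.
Player I against C: payoffs 73, 75 → best response B.
Player I against R: payoffs 55, 56 → best response B.
Player II against A: payoffs 80, 39, 87 → best response R.
Player II against B: payoffs 39, 58, 61 → best response R.
Mutual best responses: (B, R).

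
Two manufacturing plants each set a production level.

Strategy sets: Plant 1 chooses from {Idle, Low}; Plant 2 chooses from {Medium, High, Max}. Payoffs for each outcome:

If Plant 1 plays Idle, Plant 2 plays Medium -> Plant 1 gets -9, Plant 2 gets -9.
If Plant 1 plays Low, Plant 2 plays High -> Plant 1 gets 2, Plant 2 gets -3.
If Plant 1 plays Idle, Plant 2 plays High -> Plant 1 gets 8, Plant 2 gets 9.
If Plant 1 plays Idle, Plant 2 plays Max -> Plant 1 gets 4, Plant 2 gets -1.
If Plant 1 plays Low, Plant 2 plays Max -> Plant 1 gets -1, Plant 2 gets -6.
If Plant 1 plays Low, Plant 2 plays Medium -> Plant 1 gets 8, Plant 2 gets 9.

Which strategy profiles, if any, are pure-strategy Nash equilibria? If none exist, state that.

Plant 1 against Medium: payoffs -9, 8 → best response Low.
Plant 1 against High: payoffs 8, 2 → best response Idle.
Plant 1 against Max: payoffs 4, -1 → best response Idle.
Plant 2 against Idle: payoffs -9, 9, -1 → best response High.
Plant 2 against Low: payoffs 9, -3, -6 → best response Medium.
Mutual best responses: (Idle, High); (Low, Medium).

Pure-strategy Nash equilibria: (Idle, High), (Low, Medium)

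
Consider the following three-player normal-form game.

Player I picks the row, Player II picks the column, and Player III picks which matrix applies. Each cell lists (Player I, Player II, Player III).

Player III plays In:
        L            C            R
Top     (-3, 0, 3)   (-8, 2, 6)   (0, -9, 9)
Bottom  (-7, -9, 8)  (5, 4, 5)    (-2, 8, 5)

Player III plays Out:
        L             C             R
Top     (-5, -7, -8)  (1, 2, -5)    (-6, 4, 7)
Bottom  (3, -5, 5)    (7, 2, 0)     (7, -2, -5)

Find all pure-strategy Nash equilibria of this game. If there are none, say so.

none

Player I against (L, In): payoffs -3, -7 → best response Top.
Player I against (L, Out): payoffs -5, 3 → best response Bottom.
Player I against (C, In): payoffs -8, 5 → best response Bottom.
Player I against (C, Out): payoffs 1, 7 → best response Bottom.
Player I against (R, In): payoffs 0, -2 → best response Top.
Player I against (R, Out): payoffs -6, 7 → best response Bottom.
Player II against (Top, In): payoffs 0, 2, -9 → best response C.
Player II against (Top, Out): payoffs -7, 2, 4 → best response R.
Player II against (Bottom, In): payoffs -9, 4, 8 → best response R.
Player II against (Bottom, Out): payoffs -5, 2, -2 → best response C.
Player III against (Top, L): payoffs 3, -8 → best response In.
Player III against (Top, C): payoffs 6, -5 → best response In.
Player III against (Top, R): payoffs 9, 7 → best response In.
Player III against (Bottom, L): payoffs 8, 5 → best response In.
Player III against (Bottom, C): payoffs 5, 0 → best response In.
Player III against (Bottom, R): payoffs 5, -5 → best response In.
No profile is a mutual best response for all players.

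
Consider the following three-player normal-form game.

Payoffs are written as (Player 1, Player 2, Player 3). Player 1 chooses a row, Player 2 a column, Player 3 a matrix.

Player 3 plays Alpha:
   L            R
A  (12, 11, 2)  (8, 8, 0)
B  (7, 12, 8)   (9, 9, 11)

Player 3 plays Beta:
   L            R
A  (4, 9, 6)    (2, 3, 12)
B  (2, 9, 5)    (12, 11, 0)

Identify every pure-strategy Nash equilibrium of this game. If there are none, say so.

Player 1 against (L, Alpha): payoffs 12, 7 → best response A.
Player 1 against (L, Beta): payoffs 4, 2 → best response A.
Player 1 against (R, Alpha): payoffs 8, 9 → best response B.
Player 1 against (R, Beta): payoffs 2, 12 → best response B.
Player 2 against (A, Alpha): payoffs 11, 8 → best response L.
Player 2 against (A, Beta): payoffs 9, 3 → best response L.
Player 2 against (B, Alpha): payoffs 12, 9 → best response L.
Player 2 against (B, Beta): payoffs 9, 11 → best response R.
Player 3 against (A, L): payoffs 2, 6 → best response Beta.
Player 3 against (A, R): payoffs 0, 12 → best response Beta.
Player 3 against (B, L): payoffs 8, 5 → best response Alpha.
Player 3 against (B, R): payoffs 11, 0 → best response Alpha.
Mutual best responses: (A, L, Beta).

Pure NE: (A, L, Beta)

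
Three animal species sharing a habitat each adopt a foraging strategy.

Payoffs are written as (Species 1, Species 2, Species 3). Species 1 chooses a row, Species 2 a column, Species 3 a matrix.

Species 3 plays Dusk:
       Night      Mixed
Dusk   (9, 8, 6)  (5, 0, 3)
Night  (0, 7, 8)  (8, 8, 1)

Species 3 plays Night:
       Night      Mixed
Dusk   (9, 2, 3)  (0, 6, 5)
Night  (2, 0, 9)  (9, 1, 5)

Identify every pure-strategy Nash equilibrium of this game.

The pure Nash equilibria are (Dusk, Night, Dusk), (Night, Mixed, Night).

Species 1 against (Night, Dusk): payoffs 9, 0 → best response Dusk.
Species 1 against (Night, Night): payoffs 9, 2 → best response Dusk.
Species 1 against (Mixed, Dusk): payoffs 5, 8 → best response Night.
Species 1 against (Mixed, Night): payoffs 0, 9 → best response Night.
Species 2 against (Dusk, Dusk): payoffs 8, 0 → best response Night.
Species 2 against (Dusk, Night): payoffs 2, 6 → best response Mixed.
Species 2 against (Night, Dusk): payoffs 7, 8 → best response Mixed.
Species 2 against (Night, Night): payoffs 0, 1 → best response Mixed.
Species 3 against (Dusk, Night): payoffs 6, 3 → best response Dusk.
Species 3 against (Dusk, Mixed): payoffs 3, 5 → best response Night.
Species 3 against (Night, Night): payoffs 8, 9 → best response Night.
Species 3 against (Night, Mixed): payoffs 1, 5 → best response Night.
Mutual best responses: (Dusk, Night, Dusk); (Night, Mixed, Night).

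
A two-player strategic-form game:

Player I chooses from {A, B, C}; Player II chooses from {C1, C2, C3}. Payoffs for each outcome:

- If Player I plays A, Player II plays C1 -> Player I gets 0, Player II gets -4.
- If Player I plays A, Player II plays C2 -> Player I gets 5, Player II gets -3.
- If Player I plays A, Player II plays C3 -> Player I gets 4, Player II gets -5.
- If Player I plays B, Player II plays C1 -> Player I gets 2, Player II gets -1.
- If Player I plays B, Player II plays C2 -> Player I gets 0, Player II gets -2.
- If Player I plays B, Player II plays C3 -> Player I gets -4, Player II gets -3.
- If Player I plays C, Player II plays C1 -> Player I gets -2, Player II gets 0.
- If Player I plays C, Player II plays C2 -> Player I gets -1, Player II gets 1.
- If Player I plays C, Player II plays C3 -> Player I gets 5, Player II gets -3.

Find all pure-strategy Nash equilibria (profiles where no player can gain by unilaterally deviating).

(A, C2) and (B, C1)

For each player, find the best response to each opponent profile; mutual best responses are the pure NE.
Player I against C1: payoffs 0, 2, -2 → best response B.
Player I against C2: payoffs 5, 0, -1 → best response A.
Player I against C3: payoffs 4, -4, 5 → best response C.
Player II against A: payoffs -4, -3, -5 → best response C2.
Player II against B: payoffs -1, -2, -3 → best response C1.
Player II against C: payoffs 0, 1, -3 → best response C2.
Mutual best responses: (A, C2); (B, C1).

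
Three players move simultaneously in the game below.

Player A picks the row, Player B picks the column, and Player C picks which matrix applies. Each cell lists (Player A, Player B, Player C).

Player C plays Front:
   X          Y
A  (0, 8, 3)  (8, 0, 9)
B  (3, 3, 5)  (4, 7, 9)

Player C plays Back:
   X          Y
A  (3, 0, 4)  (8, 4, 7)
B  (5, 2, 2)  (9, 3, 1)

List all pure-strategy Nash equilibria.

This game has no pure Nash equilibrium.

For each player, find the best response to each opponent profile; mutual best responses are the pure NE.
Player A against (X, Front): payoffs 0, 3 → best response B.
Player A against (X, Back): payoffs 3, 5 → best response B.
Player A against (Y, Front): payoffs 8, 4 → best response A.
Player A against (Y, Back): payoffs 8, 9 → best response B.
Player B against (A, Front): payoffs 8, 0 → best response X.
Player B against (A, Back): payoffs 0, 4 → best response Y.
Player B against (B, Front): payoffs 3, 7 → best response Y.
Player B against (B, Back): payoffs 2, 3 → best response Y.
Player C against (A, X): payoffs 3, 4 → best response Back.
Player C against (A, Y): payoffs 9, 7 → best response Front.
Player C against (B, X): payoffs 5, 2 → best response Front.
Player C against (B, Y): payoffs 9, 1 → best response Front.
No profile is a mutual best response for all players.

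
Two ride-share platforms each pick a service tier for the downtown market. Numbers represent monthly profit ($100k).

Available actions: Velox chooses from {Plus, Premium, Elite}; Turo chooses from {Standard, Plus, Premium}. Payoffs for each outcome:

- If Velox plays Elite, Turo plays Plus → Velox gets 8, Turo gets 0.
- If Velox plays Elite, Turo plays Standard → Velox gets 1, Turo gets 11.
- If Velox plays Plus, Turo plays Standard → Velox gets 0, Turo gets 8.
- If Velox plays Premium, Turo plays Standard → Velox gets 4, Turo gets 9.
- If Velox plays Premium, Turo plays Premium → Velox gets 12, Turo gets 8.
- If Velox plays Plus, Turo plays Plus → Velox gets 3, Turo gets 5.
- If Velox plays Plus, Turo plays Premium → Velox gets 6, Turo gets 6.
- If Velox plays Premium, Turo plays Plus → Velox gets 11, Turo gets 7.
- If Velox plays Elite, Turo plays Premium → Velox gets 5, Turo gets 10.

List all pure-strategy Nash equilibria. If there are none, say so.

(Premium, Standard)

Velox against Standard: payoffs 0, 4, 1 → best response Premium.
Velox against Plus: payoffs 3, 11, 8 → best response Premium.
Velox against Premium: payoffs 6, 12, 5 → best response Premium.
Turo against Plus: payoffs 8, 5, 6 → best response Standard.
Turo against Premium: payoffs 9, 7, 8 → best response Standard.
Turo against Elite: payoffs 11, 0, 10 → best response Standard.
Mutual best responses: (Premium, Standard).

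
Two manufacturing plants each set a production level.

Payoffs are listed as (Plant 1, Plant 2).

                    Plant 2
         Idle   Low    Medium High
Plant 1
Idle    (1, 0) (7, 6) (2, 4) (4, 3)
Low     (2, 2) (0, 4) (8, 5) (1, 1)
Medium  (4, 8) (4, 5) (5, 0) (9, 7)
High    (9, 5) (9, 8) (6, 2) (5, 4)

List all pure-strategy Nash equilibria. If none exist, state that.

(Low, Medium) and (High, Low)

(Idle, Idle): Plant 1 can switch to Low (1 → 2). Not NE.
(Idle, Low): Plant 1 can switch to High (7 → 9). Not NE.
(Idle, Medium): Plant 1 can switch to Low (2 → 8). Not NE.
(Idle, High): Plant 1 can switch to Medium (4 → 9). Not NE.
(Low, Idle): Plant 1 can switch to Medium (2 → 4). Not NE.
(Low, Low): Plant 1 can switch to Idle (0 → 7). Not NE.
(Low, Medium): Plant 1 gets 8, best alternative 6; Plant 2 gets 5, best alternative 4. No profitable deviation — NE.
(Low, High): Plant 1 can switch to Idle (1 → 4). Not NE.
(Medium, Idle): Plant 1 can switch to High (4 → 9). Not NE.
(High, Low): Plant 1 gets 9, best alternative 7; Plant 2 gets 8, best alternative 5. No profitable deviation — NE.
(The remaining 6 profiles each have a profitable deviation by the same check.)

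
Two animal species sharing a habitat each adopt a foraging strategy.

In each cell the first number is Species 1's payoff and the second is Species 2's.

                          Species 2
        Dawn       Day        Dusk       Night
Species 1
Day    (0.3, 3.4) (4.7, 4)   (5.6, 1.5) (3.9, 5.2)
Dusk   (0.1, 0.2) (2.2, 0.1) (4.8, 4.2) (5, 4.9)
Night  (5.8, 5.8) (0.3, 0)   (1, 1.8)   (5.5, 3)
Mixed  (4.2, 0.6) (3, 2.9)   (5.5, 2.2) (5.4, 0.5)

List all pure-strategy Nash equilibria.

Mark each player's best response to every combination of opponents' strategies; a profile where every player is best-responding is a pure Nash equilibrium.
Species 1 against Dawn: payoffs 0.3, 0.1, 5.8, 4.2 → best response Night.
Species 1 against Day: payoffs 4.7, 2.2, 0.3, 3 → best response Day.
Species 1 against Dusk: payoffs 5.6, 4.8, 1, 5.5 → best response Day.
Species 1 against Night: payoffs 3.9, 5, 5.5, 5.4 → best response Night.
Species 2 against Day: payoffs 3.4, 4, 1.5, 5.2 → best response Night.
Species 2 against Dusk: payoffs 0.2, 0.1, 4.2, 4.9 → best response Night.
Species 2 against Night: payoffs 5.8, 0, 1.8, 3 → best response Dawn.
Species 2 against Mixed: payoffs 0.6, 2.9, 2.2, 0.5 → best response Day.
Mutual best responses: (Night, Dawn).

(Night, Dawn)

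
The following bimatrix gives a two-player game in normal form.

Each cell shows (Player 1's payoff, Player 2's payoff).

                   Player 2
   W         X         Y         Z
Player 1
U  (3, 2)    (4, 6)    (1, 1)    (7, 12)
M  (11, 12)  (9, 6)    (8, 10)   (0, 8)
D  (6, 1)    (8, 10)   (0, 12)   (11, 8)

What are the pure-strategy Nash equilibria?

(M, W)

Check each profile: it is a Nash equilibrium iff no player can strictly gain by switching unilaterally.
(U, W): Player 1 can switch to M (3 → 11). Not NE.
(U, X): Player 1 can switch to M (4 → 9). Not NE.
(U, Y): Player 1 can switch to M (1 → 8). Not NE.
(U, Z): Player 1 can switch to D (7 → 11). Not NE.
(M, W): Player 1 gets 11, best alternative 6; Player 2 gets 12, best alternative 10. No profitable deviation — NE.
(M, X): Player 2 can switch to W (6 → 12). Not NE.
(M, Y): Player 2 can switch to W (10 → 12). Not NE.
(M, Z): Player 1 can switch to U (0 → 7). Not NE.
(D, W): Player 1 can switch to M (6 → 11). Not NE.
(D, X): Player 1 can switch to M (8 → 9). Not NE.
(D, Y): Player 1 can switch to U (0 → 1). Not NE.
(D, Z): Player 2 can switch to X (8 → 10). Not NE.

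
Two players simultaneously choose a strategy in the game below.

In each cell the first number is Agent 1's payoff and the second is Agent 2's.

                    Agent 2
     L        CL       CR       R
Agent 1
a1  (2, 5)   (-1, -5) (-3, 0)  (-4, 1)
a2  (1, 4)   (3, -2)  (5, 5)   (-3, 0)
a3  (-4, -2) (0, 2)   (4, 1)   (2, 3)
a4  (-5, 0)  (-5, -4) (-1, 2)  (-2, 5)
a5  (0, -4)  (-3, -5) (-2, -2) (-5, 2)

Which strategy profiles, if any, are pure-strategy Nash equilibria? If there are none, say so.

(a1, L); (a2, CR); (a3, R)

Check each profile: it is a Nash equilibrium iff no player can strictly gain by switching unilaterally.
(a1, L): Agent 1 gets 2, best alternative 1; Agent 2 gets 5, best alternative 1. No profitable deviation — NE.
(a1, CL): Agent 1 can switch to a2 (-1 → 3). Not NE.
(a1, CR): Agent 1 can switch to a2 (-3 → 5). Not NE.
(a1, R): Agent 1 can switch to a2 (-4 → -3). Not NE.
(a2, L): Agent 1 can switch to a1 (1 → 2). Not NE.
(a2, CL): Agent 2 can switch to L (-2 → 4). Not NE.
(a2, CR): Agent 1 gets 5, best alternative 4; Agent 2 gets 5, best alternative 4. No profitable deviation — NE.
(a2, R): Agent 1 can switch to a3 (-3 → 2). Not NE.
(a3, L): Agent 1 can switch to a1 (-4 → 2). Not NE.
(a3, CL): Agent 1 can switch to a2 (0 → 3). Not NE.
(a3, CR): Agent 1 can switch to a2 (4 → 5). Not NE.
(a3, R): Agent 1 gets 2, best alternative -2; Agent 2 gets 3, best alternative 2. No profitable deviation — NE.
(a4, L): Agent 1 can switch to a1 (-5 → 2). Not NE.
(a4, CL): Agent 1 can switch to a1 (-5 → -1). Not NE.
(a4, CR): Agent 1 can switch to a2 (-1 → 5). Not NE.
(The remaining 5 profiles each have a profitable deviation by the same check.)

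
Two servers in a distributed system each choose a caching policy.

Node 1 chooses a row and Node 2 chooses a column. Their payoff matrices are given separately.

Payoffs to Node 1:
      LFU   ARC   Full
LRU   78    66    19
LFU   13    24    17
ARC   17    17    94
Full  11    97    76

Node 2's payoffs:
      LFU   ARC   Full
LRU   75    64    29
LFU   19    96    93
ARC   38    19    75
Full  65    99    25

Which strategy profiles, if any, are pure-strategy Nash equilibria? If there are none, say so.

(LRU, LFU) and (ARC, Full) and (Full, ARC)

Node 1 against LFU: payoffs 78, 13, 17, 11 → best response LRU.
Node 1 against ARC: payoffs 66, 24, 17, 97 → best response Full.
Node 1 against Full: payoffs 19, 17, 94, 76 → best response ARC.
Node 2 against LRU: payoffs 75, 64, 29 → best response LFU.
Node 2 against LFU: payoffs 19, 96, 93 → best response ARC.
Node 2 against ARC: payoffs 38, 19, 75 → best response Full.
Node 2 against Full: payoffs 65, 99, 25 → best response ARC.
Mutual best responses: (LRU, LFU); (ARC, Full); (Full, ARC).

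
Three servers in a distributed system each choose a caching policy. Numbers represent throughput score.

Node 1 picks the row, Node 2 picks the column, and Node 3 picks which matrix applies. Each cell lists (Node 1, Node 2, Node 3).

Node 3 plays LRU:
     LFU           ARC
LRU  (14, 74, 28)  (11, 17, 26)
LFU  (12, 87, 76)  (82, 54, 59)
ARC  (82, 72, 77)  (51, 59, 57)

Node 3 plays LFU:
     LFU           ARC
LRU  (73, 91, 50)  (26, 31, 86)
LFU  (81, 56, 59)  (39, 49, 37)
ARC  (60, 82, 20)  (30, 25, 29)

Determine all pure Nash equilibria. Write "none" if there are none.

(ARC, LFU, LRU)

Node 1 against (LFU, LRU): payoffs 14, 12, 82 → best response ARC.
Node 1 against (LFU, LFU): payoffs 73, 81, 60 → best response LFU.
Node 1 against (ARC, LRU): payoffs 11, 82, 51 → best response LFU.
Node 1 against (ARC, LFU): payoffs 26, 39, 30 → best response LFU.
Node 2 against (LRU, LRU): payoffs 74, 17 → best response LFU.
Node 2 against (LRU, LFU): payoffs 91, 31 → best response LFU.
Node 2 against (LFU, LRU): payoffs 87, 54 → best response LFU.
Node 2 against (LFU, LFU): payoffs 56, 49 → best response LFU.
Node 2 against (ARC, LRU): payoffs 72, 59 → best response LFU.
Node 2 against (ARC, LFU): payoffs 82, 25 → best response LFU.
Node 3 against (LRU, LFU): payoffs 28, 50 → best response LFU.
Node 3 against (LRU, ARC): payoffs 26, 86 → best response LFU.
Node 3 against (LFU, LFU): payoffs 76, 59 → best response LRU.
Node 3 against (LFU, ARC): payoffs 59, 37 → best response LRU.
Node 3 against (ARC, LFU): payoffs 77, 20 → best response LRU.
Node 3 against (ARC, ARC): payoffs 57, 29 → best response LRU.
Mutual best responses: (ARC, LFU, LRU).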